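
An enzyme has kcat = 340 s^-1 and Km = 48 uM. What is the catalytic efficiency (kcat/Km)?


Catalytic efficiency = kcat / Km
= 340 / 48
= 7.0833 uM^-1*s^-1

7.0833 uM^-1*s^-1


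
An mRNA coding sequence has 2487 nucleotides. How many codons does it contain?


codons = nucleotides / 3
codons = 2487 / 3 = 829

829


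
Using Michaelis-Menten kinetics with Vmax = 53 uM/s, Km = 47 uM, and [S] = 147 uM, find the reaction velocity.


v = Vmax * [S] / (Km + [S])
v = 53 * 147 / (47 + 147)
v = 40.1598 uM/s

40.1598 uM/s


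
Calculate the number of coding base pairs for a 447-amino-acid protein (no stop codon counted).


Each amino acid = 1 codon = 3 bp
bp = 447 * 3 = 1341 bp

1341 bp


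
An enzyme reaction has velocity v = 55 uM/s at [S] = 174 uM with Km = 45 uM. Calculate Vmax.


Vmax = v * (Km + [S]) / [S]
Vmax = 55 * (45 + 174) / 174
Vmax = 69.2241 uM/s

69.2241 uM/s


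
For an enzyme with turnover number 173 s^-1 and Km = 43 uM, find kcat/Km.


Catalytic efficiency = kcat / Km
= 173 / 43
= 4.0233 uM^-1*s^-1

4.0233 uM^-1*s^-1


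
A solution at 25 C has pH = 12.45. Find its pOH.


pOH = 14 - pH
pOH = 14 - 12.45
pOH = 1.55

1.55


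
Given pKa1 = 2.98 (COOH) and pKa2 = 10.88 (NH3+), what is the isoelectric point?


pI = (pKa1 + pKa2) / 2
pI = (2.98 + 10.88) / 2
pI = 6.93

6.93


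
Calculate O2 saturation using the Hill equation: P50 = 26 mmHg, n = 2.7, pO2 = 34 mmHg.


Y = pO2^n / (P50^n + pO2^n)
Y = 34^2.7 / (26^2.7 + 34^2.7)
Y = 67.36%

67.36%


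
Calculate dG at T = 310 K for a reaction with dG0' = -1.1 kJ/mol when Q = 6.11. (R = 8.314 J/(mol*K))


dG = dG0' + RT * ln(Q) / 1000
dG = -1.1 + 8.314 * 310 * ln(6.11) / 1000
dG = 3.5648 kJ/mol

3.5648 kJ/mol


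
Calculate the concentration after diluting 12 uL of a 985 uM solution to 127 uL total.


C2 = C1 * V1 / V2
C2 = 985 * 12 / 127
C2 = 93.0709 uM

93.0709 uM


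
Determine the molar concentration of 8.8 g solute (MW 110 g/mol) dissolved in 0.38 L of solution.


C = (mass / MW) / volume
C = (8.8 / 110) / 0.38
C = 0.2105 M

0.2105 M


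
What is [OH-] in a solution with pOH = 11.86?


[OH-] = 10^(-pOH)
[OH-] = 10^(-11.86)
[OH-] = 1.380e-12 M

1.380e-12 M


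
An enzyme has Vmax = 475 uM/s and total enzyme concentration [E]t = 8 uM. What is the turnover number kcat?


kcat = Vmax / [E]t
kcat = 475 / 8
kcat = 59.375 s^-1

59.375 s^-1


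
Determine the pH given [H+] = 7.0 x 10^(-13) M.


pH = -log10([H+])
pH = -log10(7.0 x 10^(-13))
pH = 12.1549

12.1549


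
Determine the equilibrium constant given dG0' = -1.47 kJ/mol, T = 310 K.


Keq = exp(-dG0 * 1000 / (R * T))
Keq = exp(-(-1.47) * 1000 / (8.314 * 310))
Keq = 1.7689

1.7689


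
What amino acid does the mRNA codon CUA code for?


Standard genetic code lookup.
Codon CUA -> Leu

Leu


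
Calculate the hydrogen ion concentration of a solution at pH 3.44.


[H+] = 10^(-pH)
[H+] = 10^(-3.44)
[H+] = 3.631e-04 M

3.631e-04 M


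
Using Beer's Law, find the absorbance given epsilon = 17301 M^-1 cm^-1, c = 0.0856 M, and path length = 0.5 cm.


A = epsilon * c * l
A = 17301 * 0.0856 * 0.5
A = 740.4828

740.4828


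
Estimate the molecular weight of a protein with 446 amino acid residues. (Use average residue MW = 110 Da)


MW = n_residues * 110 Da
MW = 446 * 110
MW = 49060 Da

49060 Da


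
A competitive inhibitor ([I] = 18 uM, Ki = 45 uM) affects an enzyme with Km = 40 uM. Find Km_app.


Km_app = Km * (1 + [I]/Ki)
Km_app = 40 * (1 + 18/45)
Km_app = 56.0 uM

56.0 uM


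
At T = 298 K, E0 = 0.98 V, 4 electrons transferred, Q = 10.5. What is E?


E = E0 - (RT/nF) * ln(Q)
E = 0.98 - (8.314 * 298 / (4 * 96485)) * ln(10.5)
E = 0.9649 V

0.9649 V


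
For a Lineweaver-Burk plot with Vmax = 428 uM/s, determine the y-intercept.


y-intercept = 1/Vmax
= 1/428
= 0.0023 s/uM

0.0023 s/uM


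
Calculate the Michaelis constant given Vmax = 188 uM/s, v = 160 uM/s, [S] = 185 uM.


Km = [S] * (Vmax - v) / v
Km = 185 * (188 - 160) / 160
Km = 32.375 uM

32.375 uM


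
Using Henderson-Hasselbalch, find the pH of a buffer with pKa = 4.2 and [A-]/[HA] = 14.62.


pH = pKa + log10([A-]/[HA])
pH = 4.2 + log10(14.62)
pH = 5.3649

5.3649


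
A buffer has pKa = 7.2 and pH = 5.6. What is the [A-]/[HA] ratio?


[A-]/[HA] = 10^(pH - pKa)
= 10^(5.6 - 7.2)
= 0.0251

0.0251


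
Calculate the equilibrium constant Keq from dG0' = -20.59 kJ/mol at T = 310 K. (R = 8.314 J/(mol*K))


Keq = exp(-dG0 * 1000 / (R * T))
Keq = exp(-(-20.59) * 1000 / (8.314 * 310))
Keq = 2947.9248

2947.9248


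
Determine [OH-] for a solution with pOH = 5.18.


[OH-] = 10^(-pOH)
[OH-] = 10^(-5.18)
[OH-] = 6.607e-06 M

6.607e-06 M


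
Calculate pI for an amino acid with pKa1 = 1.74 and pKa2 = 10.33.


pI = (pKa1 + pKa2) / 2
pI = (1.74 + 10.33) / 2
pI = 6.035

6.035


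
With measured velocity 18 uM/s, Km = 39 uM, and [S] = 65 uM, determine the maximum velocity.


Vmax = v * (Km + [S]) / [S]
Vmax = 18 * (39 + 65) / 65
Vmax = 28.8 uM/s

28.8 uM/s


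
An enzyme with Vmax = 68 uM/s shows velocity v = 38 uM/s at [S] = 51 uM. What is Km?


Km = [S] * (Vmax - v) / v
Km = 51 * (68 - 38) / 38
Km = 40.2632 uM

40.2632 uM


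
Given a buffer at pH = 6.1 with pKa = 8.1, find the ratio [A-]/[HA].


[A-]/[HA] = 10^(pH - pKa)
= 10^(6.1 - 8.1)
= 0.01

0.01


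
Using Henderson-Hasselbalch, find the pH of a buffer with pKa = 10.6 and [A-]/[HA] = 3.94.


pH = pKa + log10([A-]/[HA])
pH = 10.6 + log10(3.94)
pH = 11.1955

11.1955


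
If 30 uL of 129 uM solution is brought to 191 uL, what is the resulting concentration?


C2 = C1 * V1 / V2
C2 = 129 * 30 / 191
C2 = 20.2618 uM

20.2618 uM


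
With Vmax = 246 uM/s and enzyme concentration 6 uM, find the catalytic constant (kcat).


kcat = Vmax / [E]t
kcat = 246 / 6
kcat = 41.0 s^-1

41.0 s^-1


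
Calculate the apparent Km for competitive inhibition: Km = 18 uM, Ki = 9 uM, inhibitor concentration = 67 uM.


Km_app = Km * (1 + [I]/Ki)
Km_app = 18 * (1 + 67/9)
Km_app = 152.0 uM

152.0 uM


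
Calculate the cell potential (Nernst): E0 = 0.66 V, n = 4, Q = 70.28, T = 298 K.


E = E0 - (RT/nF) * ln(Q)
E = 0.66 - (8.314 * 298 / (4 * 96485)) * ln(70.28)
E = 0.6327 V

0.6327 V


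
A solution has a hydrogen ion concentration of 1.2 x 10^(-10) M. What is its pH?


pH = -log10([H+])
pH = -log10(1.2 x 10^(-10))
pH = 9.9208

9.9208


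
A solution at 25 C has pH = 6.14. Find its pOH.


pOH = 14 - pH
pOH = 14 - 6.14
pOH = 7.86

7.86


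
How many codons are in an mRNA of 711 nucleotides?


codons = nucleotides / 3
codons = 711 / 3 = 237

237


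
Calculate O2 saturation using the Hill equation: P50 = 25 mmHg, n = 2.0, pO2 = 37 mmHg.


Y = pO2^n / (P50^n + pO2^n)
Y = 37^2.0 / (25^2.0 + 37^2.0)
Y = 68.66%

68.66%


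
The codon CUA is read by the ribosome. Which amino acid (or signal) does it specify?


Standard genetic code lookup.
Codon CUA -> Leu

Leu


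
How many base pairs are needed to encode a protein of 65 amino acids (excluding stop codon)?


Each amino acid = 1 codon = 3 bp
bp = 65 * 3 = 195 bp

195 bp


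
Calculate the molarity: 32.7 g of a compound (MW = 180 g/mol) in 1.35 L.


C = (mass / MW) / volume
C = (32.7 / 180) / 1.35
C = 0.1346 M

0.1346 M


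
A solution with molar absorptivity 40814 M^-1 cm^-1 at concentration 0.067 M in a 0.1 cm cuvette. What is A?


A = epsilon * c * l
A = 40814 * 0.067 * 0.1
A = 273.4538

273.4538


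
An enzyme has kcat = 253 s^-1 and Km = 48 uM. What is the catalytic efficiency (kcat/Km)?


Catalytic efficiency = kcat / Km
= 253 / 48
= 5.2708 uM^-1*s^-1

5.2708 uM^-1*s^-1


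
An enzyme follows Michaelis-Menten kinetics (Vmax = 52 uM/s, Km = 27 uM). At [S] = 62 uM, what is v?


v = Vmax * [S] / (Km + [S])
v = 52 * 62 / (27 + 62)
v = 36.2247 uM/s

36.2247 uM/s


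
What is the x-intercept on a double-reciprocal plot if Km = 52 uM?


x-intercept = -1/Km
= -1/52
= -0.0192 1/uM

-0.0192 1/uM


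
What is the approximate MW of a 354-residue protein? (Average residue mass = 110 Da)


MW = n_residues * 110 Da
MW = 354 * 110
MW = 38940 Da

38940 Da


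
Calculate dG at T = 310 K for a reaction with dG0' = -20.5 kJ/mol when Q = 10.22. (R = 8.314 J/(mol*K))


dG = dG0' + RT * ln(Q) / 1000
dG = -20.5 + 8.314 * 310 * ln(10.22) / 1000
dG = -14.5094 kJ/mol

-14.5094 kJ/mol


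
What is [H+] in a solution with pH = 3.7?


[H+] = 10^(-pH)
[H+] = 10^(-3.7)
[H+] = 1.995e-04 M

1.995e-04 M


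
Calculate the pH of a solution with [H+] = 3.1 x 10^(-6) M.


pH = -log10([H+])
pH = -log10(3.1 x 10^(-6))
pH = 5.5086

5.5086


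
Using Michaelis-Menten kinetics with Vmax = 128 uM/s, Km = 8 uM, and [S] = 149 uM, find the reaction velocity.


v = Vmax * [S] / (Km + [S])
v = 128 * 149 / (8 + 149)
v = 121.4777 uM/s

121.4777 uM/s


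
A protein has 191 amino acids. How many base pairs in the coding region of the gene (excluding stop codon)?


Each amino acid = 1 codon = 3 bp
bp = 191 * 3 = 573 bp

573 bp


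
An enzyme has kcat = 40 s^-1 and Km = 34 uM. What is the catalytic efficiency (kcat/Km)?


Catalytic efficiency = kcat / Km
= 40 / 34
= 1.1765 uM^-1*s^-1

1.1765 uM^-1*s^-1


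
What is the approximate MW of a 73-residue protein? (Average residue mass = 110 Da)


MW = n_residues * 110 Da
MW = 73 * 110
MW = 8030 Da

8030 Da


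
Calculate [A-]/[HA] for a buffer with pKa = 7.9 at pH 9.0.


[A-]/[HA] = 10^(pH - pKa)
= 10^(9.0 - 7.9)
= 12.5893

12.5893


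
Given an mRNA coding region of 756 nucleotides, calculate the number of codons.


codons = nucleotides / 3
codons = 756 / 3 = 252

252


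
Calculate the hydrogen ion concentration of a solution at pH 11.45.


[H+] = 10^(-pH)
[H+] = 10^(-11.45)
[H+] = 3.548e-12 M

3.548e-12 M


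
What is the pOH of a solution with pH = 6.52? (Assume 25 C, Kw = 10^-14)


pOH = 14 - pH
pOH = 14 - 6.52
pOH = 7.48

7.48


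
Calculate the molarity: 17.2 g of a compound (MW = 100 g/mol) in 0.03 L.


C = (mass / MW) / volume
C = (17.2 / 100) / 0.03
C = 5.7333 M

5.7333 M


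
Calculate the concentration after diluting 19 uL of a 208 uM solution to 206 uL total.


C2 = C1 * V1 / V2
C2 = 208 * 19 / 206
C2 = 19.1845 uM

19.1845 uM


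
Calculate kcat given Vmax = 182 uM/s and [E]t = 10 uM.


kcat = Vmax / [E]t
kcat = 182 / 10
kcat = 18.2 s^-1

18.2 s^-1


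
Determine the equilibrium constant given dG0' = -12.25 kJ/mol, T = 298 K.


Keq = exp(-dG0 * 1000 / (R * T))
Keq = exp(-(-12.25) * 1000 / (8.314 * 298))
Keq = 140.3805

140.3805


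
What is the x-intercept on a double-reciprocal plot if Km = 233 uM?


x-intercept = -1/Km
= -1/233
= -0.0043 1/uM

-0.0043 1/uM


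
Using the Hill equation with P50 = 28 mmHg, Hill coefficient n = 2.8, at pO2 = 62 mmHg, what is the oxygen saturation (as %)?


Y = pO2^n / (P50^n + pO2^n)
Y = 62^2.8 / (28^2.8 + 62^2.8)
Y = 90.25%

90.25%


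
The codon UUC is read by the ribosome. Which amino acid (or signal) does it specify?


Standard genetic code lookup.
Codon UUC -> Phe

Phe


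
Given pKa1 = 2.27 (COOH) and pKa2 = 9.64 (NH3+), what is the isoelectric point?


pI = (pKa1 + pKa2) / 2
pI = (2.27 + 9.64) / 2
pI = 5.955

5.955


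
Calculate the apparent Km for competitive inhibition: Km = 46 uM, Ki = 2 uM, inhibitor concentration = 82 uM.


Km_app = Km * (1 + [I]/Ki)
Km_app = 46 * (1 + 82/2)
Km_app = 1932.0 uM

1932.0 uM


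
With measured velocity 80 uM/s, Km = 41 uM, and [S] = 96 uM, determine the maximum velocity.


Vmax = v * (Km + [S]) / [S]
Vmax = 80 * (41 + 96) / 96
Vmax = 114.1667 uM/s

114.1667 uM/s


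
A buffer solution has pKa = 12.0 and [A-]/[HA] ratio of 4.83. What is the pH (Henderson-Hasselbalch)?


pH = pKa + log10([A-]/[HA])
pH = 12.0 + log10(4.83)
pH = 12.6839

12.6839


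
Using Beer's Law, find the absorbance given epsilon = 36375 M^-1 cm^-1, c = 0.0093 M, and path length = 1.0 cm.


A = epsilon * c * l
A = 36375 * 0.0093 * 1.0
A = 338.2875

338.2875


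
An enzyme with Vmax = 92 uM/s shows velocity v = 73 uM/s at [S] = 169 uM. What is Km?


Km = [S] * (Vmax - v) / v
Km = 169 * (92 - 73) / 73
Km = 43.9863 uM

43.9863 uM


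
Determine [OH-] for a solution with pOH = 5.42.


[OH-] = 10^(-pOH)
[OH-] = 10^(-5.42)
[OH-] = 3.802e-06 M

3.802e-06 M


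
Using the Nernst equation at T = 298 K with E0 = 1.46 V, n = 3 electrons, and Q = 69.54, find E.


E = E0 - (RT/nF) * ln(Q)
E = 1.46 - (8.314 * 298 / (3 * 96485)) * ln(69.54)
E = 1.4237 V

1.4237 V


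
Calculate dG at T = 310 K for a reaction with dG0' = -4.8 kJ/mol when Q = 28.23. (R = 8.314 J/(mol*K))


dG = dG0' + RT * ln(Q) / 1000
dG = -4.8 + 8.314 * 310 * ln(28.23) / 1000
dG = 3.8093 kJ/mol

3.8093 kJ/mol


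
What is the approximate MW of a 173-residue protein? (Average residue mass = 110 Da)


MW = n_residues * 110 Da
MW = 173 * 110
MW = 19030 Da

19030 Da


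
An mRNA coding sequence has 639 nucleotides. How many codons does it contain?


codons = nucleotides / 3
codons = 639 / 3 = 213

213


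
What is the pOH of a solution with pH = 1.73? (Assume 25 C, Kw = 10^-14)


pOH = 14 - pH
pOH = 14 - 1.73
pOH = 12.27

12.27


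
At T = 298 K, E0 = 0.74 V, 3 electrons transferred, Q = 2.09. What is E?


E = E0 - (RT/nF) * ln(Q)
E = 0.74 - (8.314 * 298 / (3 * 96485)) * ln(2.09)
E = 0.7337 V

0.7337 V


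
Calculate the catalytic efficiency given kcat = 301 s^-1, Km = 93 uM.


Catalytic efficiency = kcat / Km
= 301 / 93
= 3.2366 uM^-1*s^-1

3.2366 uM^-1*s^-1


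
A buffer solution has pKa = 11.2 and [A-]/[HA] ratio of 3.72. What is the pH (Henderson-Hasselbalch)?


pH = pKa + log10([A-]/[HA])
pH = 11.2 + log10(3.72)
pH = 11.7705

11.7705


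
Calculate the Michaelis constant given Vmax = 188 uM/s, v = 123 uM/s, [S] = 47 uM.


Km = [S] * (Vmax - v) / v
Km = 47 * (188 - 123) / 123
Km = 24.8374 uM

24.8374 uM


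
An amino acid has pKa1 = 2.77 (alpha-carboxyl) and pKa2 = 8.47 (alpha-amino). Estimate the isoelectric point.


pI = (pKa1 + pKa2) / 2
pI = (2.77 + 8.47) / 2
pI = 5.62

5.62


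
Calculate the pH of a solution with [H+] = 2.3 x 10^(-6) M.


pH = -log10([H+])
pH = -log10(2.3 x 10^(-6))
pH = 5.6383

5.6383


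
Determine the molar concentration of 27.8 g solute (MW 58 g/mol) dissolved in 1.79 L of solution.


C = (mass / MW) / volume
C = (27.8 / 58) / 1.79
C = 0.2678 M

0.2678 M


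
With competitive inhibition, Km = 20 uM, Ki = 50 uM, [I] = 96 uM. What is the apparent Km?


Km_app = Km * (1 + [I]/Ki)
Km_app = 20 * (1 + 96/50)
Km_app = 58.4 uM

58.4 uM


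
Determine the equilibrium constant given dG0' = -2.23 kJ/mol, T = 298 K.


Keq = exp(-dG0 * 1000 / (R * T))
Keq = exp(-(-2.23) * 1000 / (8.314 * 298))
Keq = 2.4598

2.4598


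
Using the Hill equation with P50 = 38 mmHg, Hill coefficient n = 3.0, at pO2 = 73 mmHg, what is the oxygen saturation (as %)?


Y = pO2^n / (P50^n + pO2^n)
Y = 73^3.0 / (38^3.0 + 73^3.0)
Y = 87.64%

87.64%


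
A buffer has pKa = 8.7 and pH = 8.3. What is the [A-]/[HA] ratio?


[A-]/[HA] = 10^(pH - pKa)
= 10^(8.3 - 8.7)
= 0.3981

0.3981


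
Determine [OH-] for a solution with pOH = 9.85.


[OH-] = 10^(-pOH)
[OH-] = 10^(-9.85)
[OH-] = 1.413e-10 M

1.413e-10 M


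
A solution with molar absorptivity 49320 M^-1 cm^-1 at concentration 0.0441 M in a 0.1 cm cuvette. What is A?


A = epsilon * c * l
A = 49320 * 0.0441 * 0.1
A = 217.5012

217.5012


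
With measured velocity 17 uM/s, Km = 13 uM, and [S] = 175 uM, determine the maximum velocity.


Vmax = v * (Km + [S]) / [S]
Vmax = 17 * (13 + 175) / 175
Vmax = 18.2629 uM/s

18.2629 uM/s


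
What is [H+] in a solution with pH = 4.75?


[H+] = 10^(-pH)
[H+] = 10^(-4.75)
[H+] = 1.778e-05 M

1.778e-05 M


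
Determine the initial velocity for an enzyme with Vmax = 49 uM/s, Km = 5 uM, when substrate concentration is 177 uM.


v = Vmax * [S] / (Km + [S])
v = 49 * 177 / (5 + 177)
v = 47.6538 uM/s

47.6538 uM/s


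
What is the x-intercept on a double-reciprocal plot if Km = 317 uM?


x-intercept = -1/Km
= -1/317
= -0.0032 1/uM

-0.0032 1/uM


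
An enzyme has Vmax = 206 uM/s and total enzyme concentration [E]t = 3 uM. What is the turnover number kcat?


kcat = Vmax / [E]t
kcat = 206 / 3
kcat = 68.6667 s^-1

68.6667 s^-1


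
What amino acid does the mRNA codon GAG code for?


Standard genetic code lookup.
Codon GAG -> Glu

Glu


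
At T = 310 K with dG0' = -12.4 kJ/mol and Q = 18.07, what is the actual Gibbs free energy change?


dG = dG0' + RT * ln(Q) / 1000
dG = -12.4 + 8.314 * 310 * ln(18.07) / 1000
dG = -4.9405 kJ/mol

-4.9405 kJ/mol


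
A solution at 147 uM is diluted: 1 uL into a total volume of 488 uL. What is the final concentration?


C2 = C1 * V1 / V2
C2 = 147 * 1 / 488
C2 = 0.3012 uM

0.3012 uM


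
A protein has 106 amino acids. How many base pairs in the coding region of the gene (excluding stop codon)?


Each amino acid = 1 codon = 3 bp
bp = 106 * 3 = 318 bp

318 bp


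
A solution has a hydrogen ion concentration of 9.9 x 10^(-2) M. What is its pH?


pH = -log10([H+])
pH = -log10(9.9 x 10^(-2))
pH = 1.0044

1.0044


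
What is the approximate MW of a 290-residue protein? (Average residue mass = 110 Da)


MW = n_residues * 110 Da
MW = 290 * 110
MW = 31900 Da

31900 Da


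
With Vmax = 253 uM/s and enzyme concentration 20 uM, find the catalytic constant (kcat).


kcat = Vmax / [E]t
kcat = 253 / 20
kcat = 12.65 s^-1

12.65 s^-1


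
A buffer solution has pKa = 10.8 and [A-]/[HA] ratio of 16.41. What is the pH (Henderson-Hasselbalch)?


pH = pKa + log10([A-]/[HA])
pH = 10.8 + log10(16.41)
pH = 12.0151

12.0151


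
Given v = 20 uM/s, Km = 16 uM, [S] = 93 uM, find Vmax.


Vmax = v * (Km + [S]) / [S]
Vmax = 20 * (16 + 93) / 93
Vmax = 23.4409 uM/s

23.4409 uM/s


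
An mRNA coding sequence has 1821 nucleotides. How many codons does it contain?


codons = nucleotides / 3
codons = 1821 / 3 = 607

607


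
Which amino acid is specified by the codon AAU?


Standard genetic code lookup.
Codon AAU -> Asn

Asn


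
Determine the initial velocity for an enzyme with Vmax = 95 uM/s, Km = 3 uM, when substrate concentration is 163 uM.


v = Vmax * [S] / (Km + [S])
v = 95 * 163 / (3 + 163)
v = 93.2831 uM/s

93.2831 uM/s


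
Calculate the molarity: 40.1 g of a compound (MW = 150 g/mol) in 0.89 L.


C = (mass / MW) / volume
C = (40.1 / 150) / 0.89
C = 0.3004 M

0.3004 M


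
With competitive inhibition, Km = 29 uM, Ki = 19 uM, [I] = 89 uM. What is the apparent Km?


Km_app = Km * (1 + [I]/Ki)
Km_app = 29 * (1 + 89/19)
Km_app = 164.8421 uM

164.8421 uM


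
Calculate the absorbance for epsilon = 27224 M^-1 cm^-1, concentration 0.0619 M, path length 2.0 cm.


A = epsilon * c * l
A = 27224 * 0.0619 * 2.0
A = 3370.3312

3370.3312


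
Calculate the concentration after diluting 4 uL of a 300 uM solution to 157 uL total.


C2 = C1 * V1 / V2
C2 = 300 * 4 / 157
C2 = 7.6433 uM

7.6433 uM


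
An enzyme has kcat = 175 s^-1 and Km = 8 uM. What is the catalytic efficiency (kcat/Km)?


Catalytic efficiency = kcat / Km
= 175 / 8
= 21.875 uM^-1*s^-1

21.875 uM^-1*s^-1


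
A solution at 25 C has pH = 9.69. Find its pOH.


pOH = 14 - pH
pOH = 14 - 9.69
pOH = 4.31

4.31


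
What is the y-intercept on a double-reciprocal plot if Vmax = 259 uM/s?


y-intercept = 1/Vmax
= 1/259
= 0.0039 s/uM

0.0039 s/uM


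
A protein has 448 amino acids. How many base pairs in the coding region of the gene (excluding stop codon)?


Each amino acid = 1 codon = 3 bp
bp = 448 * 3 = 1344 bp

1344 bp


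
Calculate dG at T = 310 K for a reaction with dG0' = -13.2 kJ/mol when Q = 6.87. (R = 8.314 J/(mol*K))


dG = dG0' + RT * ln(Q) / 1000
dG = -13.2 + 8.314 * 310 * ln(6.87) / 1000
dG = -8.233 kJ/mol

-8.233 kJ/mol


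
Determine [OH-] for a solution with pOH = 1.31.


[OH-] = 10^(-pOH)
[OH-] = 10^(-1.31)
[OH-] = 0.049 M

0.049 M


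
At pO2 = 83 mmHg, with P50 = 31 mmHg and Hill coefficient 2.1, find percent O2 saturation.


Y = pO2^n / (P50^n + pO2^n)
Y = 83^2.1 / (31^2.1 + 83^2.1)
Y = 88.78%

88.78%


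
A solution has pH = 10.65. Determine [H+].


[H+] = 10^(-pH)
[H+] = 10^(-10.65)
[H+] = 2.239e-11 M

2.239e-11 M


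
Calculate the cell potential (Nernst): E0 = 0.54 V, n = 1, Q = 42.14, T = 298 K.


E = E0 - (RT/nF) * ln(Q)
E = 0.54 - (8.314 * 298 / (1 * 96485)) * ln(42.14)
E = 0.4439 V

0.4439 V


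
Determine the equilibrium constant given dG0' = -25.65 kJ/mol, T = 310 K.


Keq = exp(-dG0 * 1000 / (R * T))
Keq = exp(-(-25.65) * 1000 / (8.314 * 310))
Keq = 20996.713

20996.713


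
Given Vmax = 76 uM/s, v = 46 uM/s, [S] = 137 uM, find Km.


Km = [S] * (Vmax - v) / v
Km = 137 * (76 - 46) / 46
Km = 89.3478 uM

89.3478 uM


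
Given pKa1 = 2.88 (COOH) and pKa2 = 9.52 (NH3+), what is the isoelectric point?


pI = (pKa1 + pKa2) / 2
pI = (2.88 + 9.52) / 2
pI = 6.2

6.2


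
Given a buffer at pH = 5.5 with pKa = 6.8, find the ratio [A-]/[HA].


[A-]/[HA] = 10^(pH - pKa)
= 10^(5.5 - 6.8)
= 0.0501

0.0501


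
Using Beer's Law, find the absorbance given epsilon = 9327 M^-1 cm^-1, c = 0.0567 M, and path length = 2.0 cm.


A = epsilon * c * l
A = 9327 * 0.0567 * 2.0
A = 1057.6818

1057.6818


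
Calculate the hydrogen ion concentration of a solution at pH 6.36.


[H+] = 10^(-pH)
[H+] = 10^(-6.36)
[H+] = 4.365e-07 M

4.365e-07 M


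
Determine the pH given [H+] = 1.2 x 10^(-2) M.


pH = -log10([H+])
pH = -log10(1.2 x 10^(-2))
pH = 1.9208

1.9208


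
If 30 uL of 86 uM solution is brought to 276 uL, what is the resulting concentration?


C2 = C1 * V1 / V2
C2 = 86 * 30 / 276
C2 = 9.3478 uM

9.3478 uM


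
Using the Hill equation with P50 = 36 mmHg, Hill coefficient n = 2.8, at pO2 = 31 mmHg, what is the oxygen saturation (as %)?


Y = pO2^n / (P50^n + pO2^n)
Y = 31^2.8 / (36^2.8 + 31^2.8)
Y = 39.68%

39.68%


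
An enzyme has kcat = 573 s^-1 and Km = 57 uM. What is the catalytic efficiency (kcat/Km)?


Catalytic efficiency = kcat / Km
= 573 / 57
= 10.0526 uM^-1*s^-1

10.0526 uM^-1*s^-1


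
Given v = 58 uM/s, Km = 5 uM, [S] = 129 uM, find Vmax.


Vmax = v * (Km + [S]) / [S]
Vmax = 58 * (5 + 129) / 129
Vmax = 60.2481 uM/s

60.2481 uM/s


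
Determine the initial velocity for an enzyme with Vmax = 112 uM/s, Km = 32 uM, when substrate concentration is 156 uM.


v = Vmax * [S] / (Km + [S])
v = 112 * 156 / (32 + 156)
v = 92.9362 uM/s

92.9362 uM/s


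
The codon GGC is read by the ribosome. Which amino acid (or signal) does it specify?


Standard genetic code lookup.
Codon GGC -> Gly

Gly


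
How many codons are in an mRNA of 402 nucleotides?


codons = nucleotides / 3
codons = 402 / 3 = 134

134


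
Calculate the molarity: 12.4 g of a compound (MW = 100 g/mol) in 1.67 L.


C = (mass / MW) / volume
C = (12.4 / 100) / 1.67
C = 0.0743 M

0.0743 M


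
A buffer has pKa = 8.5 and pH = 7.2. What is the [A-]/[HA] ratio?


[A-]/[HA] = 10^(pH - pKa)
= 10^(7.2 - 8.5)
= 0.0501

0.0501


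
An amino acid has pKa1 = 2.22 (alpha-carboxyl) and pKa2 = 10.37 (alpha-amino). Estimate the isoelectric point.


pI = (pKa1 + pKa2) / 2
pI = (2.22 + 10.37) / 2
pI = 6.295

6.295


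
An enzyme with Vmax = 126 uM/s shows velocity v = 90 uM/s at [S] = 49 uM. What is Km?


Km = [S] * (Vmax - v) / v
Km = 49 * (126 - 90) / 90
Km = 19.6 uM

19.6 uM


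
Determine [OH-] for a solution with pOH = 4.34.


[OH-] = 10^(-pOH)
[OH-] = 10^(-4.34)
[OH-] = 4.571e-05 M

4.571e-05 M


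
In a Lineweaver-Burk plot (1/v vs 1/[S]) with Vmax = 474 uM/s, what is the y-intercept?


y-intercept = 1/Vmax
= 1/474
= 0.0021 s/uM

0.0021 s/uM


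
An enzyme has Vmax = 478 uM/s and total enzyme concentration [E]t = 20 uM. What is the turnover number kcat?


kcat = Vmax / [E]t
kcat = 478 / 20
kcat = 23.9 s^-1

23.9 s^-1


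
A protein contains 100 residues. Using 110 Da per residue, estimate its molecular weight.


MW = n_residues * 110 Da
MW = 100 * 110
MW = 11000 Da

11000 Da


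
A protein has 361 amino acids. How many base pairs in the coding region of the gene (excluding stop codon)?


Each amino acid = 1 codon = 3 bp
bp = 361 * 3 = 1083 bp

1083 bp


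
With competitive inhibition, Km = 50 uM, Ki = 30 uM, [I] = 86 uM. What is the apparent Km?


Km_app = Km * (1 + [I]/Ki)
Km_app = 50 * (1 + 86/30)
Km_app = 193.3333 uM

193.3333 uM


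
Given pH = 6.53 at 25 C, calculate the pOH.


pOH = 14 - pH
pOH = 14 - 6.53
pOH = 7.47

7.47


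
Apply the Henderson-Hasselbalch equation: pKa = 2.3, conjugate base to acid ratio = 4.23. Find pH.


pH = pKa + log10([A-]/[HA])
pH = 2.3 + log10(4.23)
pH = 2.9263

2.9263


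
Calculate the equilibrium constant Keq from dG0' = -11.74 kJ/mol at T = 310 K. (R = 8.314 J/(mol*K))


Keq = exp(-dG0 * 1000 / (R * T))
Keq = exp(-(-11.74) * 1000 / (8.314 * 310))
Keq = 95.1147

95.1147


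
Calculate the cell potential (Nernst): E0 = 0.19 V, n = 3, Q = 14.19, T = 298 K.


E = E0 - (RT/nF) * ln(Q)
E = 0.19 - (8.314 * 298 / (3 * 96485)) * ln(14.19)
E = 0.1673 V

0.1673 V


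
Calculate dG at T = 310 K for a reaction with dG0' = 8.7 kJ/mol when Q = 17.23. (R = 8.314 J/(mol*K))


dG = dG0' + RT * ln(Q) / 1000
dG = 8.7 + 8.314 * 310 * ln(17.23) / 1000
dG = 16.0368 kJ/mol

16.0368 kJ/mol


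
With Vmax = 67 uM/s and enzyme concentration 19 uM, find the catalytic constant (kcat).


kcat = Vmax / [E]t
kcat = 67 / 19
kcat = 3.5263 s^-1

3.5263 s^-1


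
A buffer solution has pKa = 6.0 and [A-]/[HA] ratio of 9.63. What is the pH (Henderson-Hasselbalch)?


pH = pKa + log10([A-]/[HA])
pH = 6.0 + log10(9.63)
pH = 6.9836

6.9836


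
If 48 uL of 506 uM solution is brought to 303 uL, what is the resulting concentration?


C2 = C1 * V1 / V2
C2 = 506 * 48 / 303
C2 = 80.1584 uM

80.1584 uM


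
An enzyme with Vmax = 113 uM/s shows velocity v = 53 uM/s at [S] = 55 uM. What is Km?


Km = [S] * (Vmax - v) / v
Km = 55 * (113 - 53) / 53
Km = 62.2642 uM

62.2642 uM


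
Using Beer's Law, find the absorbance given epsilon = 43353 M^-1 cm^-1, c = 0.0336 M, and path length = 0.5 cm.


A = epsilon * c * l
A = 43353 * 0.0336 * 0.5
A = 728.3304

728.3304


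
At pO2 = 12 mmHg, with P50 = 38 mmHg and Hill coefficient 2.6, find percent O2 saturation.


Y = pO2^n / (P50^n + pO2^n)
Y = 12^2.6 / (38^2.6 + 12^2.6)
Y = 4.76%

4.76%


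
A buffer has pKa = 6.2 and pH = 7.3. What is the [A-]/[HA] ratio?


[A-]/[HA] = 10^(pH - pKa)
= 10^(7.3 - 6.2)
= 12.5893

12.5893


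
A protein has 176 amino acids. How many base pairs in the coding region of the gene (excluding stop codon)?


Each amino acid = 1 codon = 3 bp
bp = 176 * 3 = 528 bp

528 bp


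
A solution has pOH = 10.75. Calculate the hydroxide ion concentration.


[OH-] = 10^(-pOH)
[OH-] = 10^(-10.75)
[OH-] = 1.778e-11 M

1.778e-11 M


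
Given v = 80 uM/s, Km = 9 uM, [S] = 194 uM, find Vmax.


Vmax = v * (Km + [S]) / [S]
Vmax = 80 * (9 + 194) / 194
Vmax = 83.7113 uM/s

83.7113 uM/s


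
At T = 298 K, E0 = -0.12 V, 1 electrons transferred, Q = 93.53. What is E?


E = E0 - (RT/nF) * ln(Q)
E = -0.12 - (8.314 * 298 / (1 * 96485)) * ln(93.53)
E = -0.2365 V

-0.2365 V


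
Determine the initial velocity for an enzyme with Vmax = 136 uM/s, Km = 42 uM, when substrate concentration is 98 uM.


v = Vmax * [S] / (Km + [S])
v = 136 * 98 / (42 + 98)
v = 95.2 uM/s

95.2 uM/s


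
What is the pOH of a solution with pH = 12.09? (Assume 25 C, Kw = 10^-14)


pOH = 14 - pH
pOH = 14 - 12.09
pOH = 1.91

1.91


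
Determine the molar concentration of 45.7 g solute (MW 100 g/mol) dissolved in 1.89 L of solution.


C = (mass / MW) / volume
C = (45.7 / 100) / 1.89
C = 0.2418 M

0.2418 M


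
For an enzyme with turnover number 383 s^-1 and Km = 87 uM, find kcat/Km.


Catalytic efficiency = kcat / Km
= 383 / 87
= 4.4023 uM^-1*s^-1

4.4023 uM^-1*s^-1


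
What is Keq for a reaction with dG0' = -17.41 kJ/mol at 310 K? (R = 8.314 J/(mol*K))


Keq = exp(-dG0 * 1000 / (R * T))
Keq = exp(-(-17.41) * 1000 / (8.314 * 310))
Keq = 858.3625

858.3625


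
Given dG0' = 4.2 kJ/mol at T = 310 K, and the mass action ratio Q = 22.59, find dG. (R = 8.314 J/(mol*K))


dG = dG0' + RT * ln(Q) / 1000
dG = 4.2 + 8.314 * 310 * ln(22.59) / 1000
dG = 12.2349 kJ/mol

12.2349 kJ/mol


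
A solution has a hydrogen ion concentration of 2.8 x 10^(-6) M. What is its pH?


pH = -log10([H+])
pH = -log10(2.8 x 10^(-6))
pH = 5.5528

5.5528


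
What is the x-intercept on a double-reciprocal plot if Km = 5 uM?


x-intercept = -1/Km
= -1/5
= -0.2 1/uM

-0.2 1/uM


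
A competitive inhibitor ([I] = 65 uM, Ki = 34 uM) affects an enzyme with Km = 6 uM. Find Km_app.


Km_app = Km * (1 + [I]/Ki)
Km_app = 6 * (1 + 65/34)
Km_app = 17.4706 uM

17.4706 uM


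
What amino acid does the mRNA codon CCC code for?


Standard genetic code lookup.
Codon CCC -> Pro

Pro


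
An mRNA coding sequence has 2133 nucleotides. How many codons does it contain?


codons = nucleotides / 3
codons = 2133 / 3 = 711

711


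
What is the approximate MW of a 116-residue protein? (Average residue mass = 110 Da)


MW = n_residues * 110 Da
MW = 116 * 110
MW = 12760 Da

12760 Da


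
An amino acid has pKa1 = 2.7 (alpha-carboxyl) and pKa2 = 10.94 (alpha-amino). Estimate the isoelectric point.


pI = (pKa1 + pKa2) / 2
pI = (2.7 + 10.94) / 2
pI = 6.82

6.82


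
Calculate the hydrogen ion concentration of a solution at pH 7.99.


[H+] = 10^(-pH)
[H+] = 10^(-7.99)
[H+] = 1.023e-08 M

1.023e-08 M


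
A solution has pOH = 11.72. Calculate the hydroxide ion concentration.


[OH-] = 10^(-pOH)
[OH-] = 10^(-11.72)
[OH-] = 1.905e-12 M

1.905e-12 M


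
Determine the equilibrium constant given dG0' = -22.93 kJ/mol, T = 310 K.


Keq = exp(-dG0 * 1000 / (R * T))
Keq = exp(-(-22.93) * 1000 / (8.314 * 310))
Keq = 7308.3261

7308.3261


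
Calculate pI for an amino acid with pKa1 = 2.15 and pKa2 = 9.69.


pI = (pKa1 + pKa2) / 2
pI = (2.15 + 9.69) / 2
pI = 5.92

5.92


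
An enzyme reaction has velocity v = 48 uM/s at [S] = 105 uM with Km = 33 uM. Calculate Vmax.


Vmax = v * (Km + [S]) / [S]
Vmax = 48 * (33 + 105) / 105
Vmax = 63.0857 uM/s

63.0857 uM/s


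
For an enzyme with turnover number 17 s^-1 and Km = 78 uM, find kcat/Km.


Catalytic efficiency = kcat / Km
= 17 / 78
= 0.2179 uM^-1*s^-1

0.2179 uM^-1*s^-1


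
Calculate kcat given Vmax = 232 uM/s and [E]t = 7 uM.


kcat = Vmax / [E]t
kcat = 232 / 7
kcat = 33.1429 s^-1

33.1429 s^-1


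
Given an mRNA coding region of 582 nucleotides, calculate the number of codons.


codons = nucleotides / 3
codons = 582 / 3 = 194

194


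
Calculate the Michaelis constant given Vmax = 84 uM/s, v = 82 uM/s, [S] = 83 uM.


Km = [S] * (Vmax - v) / v
Km = 83 * (84 - 82) / 82
Km = 2.0244 uM

2.0244 uM


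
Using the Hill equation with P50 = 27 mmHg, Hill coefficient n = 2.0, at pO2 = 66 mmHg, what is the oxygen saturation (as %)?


Y = pO2^n / (P50^n + pO2^n)
Y = 66^2.0 / (27^2.0 + 66^2.0)
Y = 85.66%

85.66%


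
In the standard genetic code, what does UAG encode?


Standard genetic code lookup.
Codon UAG -> Stop

Stop


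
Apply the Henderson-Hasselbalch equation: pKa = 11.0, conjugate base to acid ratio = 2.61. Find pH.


pH = pKa + log10([A-]/[HA])
pH = 11.0 + log10(2.61)
pH = 11.4166

11.4166


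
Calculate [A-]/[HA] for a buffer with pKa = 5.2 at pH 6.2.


[A-]/[HA] = 10^(pH - pKa)
= 10^(6.2 - 5.2)
= 10.0

10.0


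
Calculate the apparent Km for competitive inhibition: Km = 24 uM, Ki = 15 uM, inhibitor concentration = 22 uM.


Km_app = Km * (1 + [I]/Ki)
Km_app = 24 * (1 + 22/15)
Km_app = 59.2 uM

59.2 uM


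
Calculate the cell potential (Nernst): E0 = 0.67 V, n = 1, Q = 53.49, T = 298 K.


E = E0 - (RT/nF) * ln(Q)
E = 0.67 - (8.314 * 298 / (1 * 96485)) * ln(53.49)
E = 0.5678 V

0.5678 V


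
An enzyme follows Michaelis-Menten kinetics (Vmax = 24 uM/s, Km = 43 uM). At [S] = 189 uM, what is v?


v = Vmax * [S] / (Km + [S])
v = 24 * 189 / (43 + 189)
v = 19.5517 uM/s

19.5517 uM/s


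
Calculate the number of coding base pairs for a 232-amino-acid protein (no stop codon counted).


Each amino acid = 1 codon = 3 bp
bp = 232 * 3 = 696 bp

696 bp


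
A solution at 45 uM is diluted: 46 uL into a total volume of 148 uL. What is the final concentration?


C2 = C1 * V1 / V2
C2 = 45 * 46 / 148
C2 = 13.9865 uM

13.9865 uM


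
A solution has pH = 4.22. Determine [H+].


[H+] = 10^(-pH)
[H+] = 10^(-4.22)
[H+] = 6.026e-05 M

6.026e-05 M


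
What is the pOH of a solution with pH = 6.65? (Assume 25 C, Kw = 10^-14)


pOH = 14 - pH
pOH = 14 - 6.65
pOH = 7.35

7.35


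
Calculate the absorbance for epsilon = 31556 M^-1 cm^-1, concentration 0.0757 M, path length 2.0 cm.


A = epsilon * c * l
A = 31556 * 0.0757 * 2.0
A = 4777.5784

4777.5784


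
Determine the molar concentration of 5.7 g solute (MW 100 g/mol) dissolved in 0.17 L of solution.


C = (mass / MW) / volume
C = (5.7 / 100) / 0.17
C = 0.3353 M

0.3353 M


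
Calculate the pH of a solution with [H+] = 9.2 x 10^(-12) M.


pH = -log10([H+])
pH = -log10(9.2 x 10^(-12))
pH = 11.0362

11.0362


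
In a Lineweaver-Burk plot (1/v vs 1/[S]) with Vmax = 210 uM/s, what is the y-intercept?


y-intercept = 1/Vmax
= 1/210
= 0.0048 s/uM

0.0048 s/uM


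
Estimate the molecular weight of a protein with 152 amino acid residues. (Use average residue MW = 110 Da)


MW = n_residues * 110 Da
MW = 152 * 110
MW = 16720 Da

16720 Da


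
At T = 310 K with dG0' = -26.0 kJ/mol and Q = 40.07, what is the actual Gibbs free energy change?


dG = dG0' + RT * ln(Q) / 1000
dG = -26.0 + 8.314 * 310 * ln(40.07) / 1000
dG = -16.488 kJ/mol

-16.488 kJ/mol


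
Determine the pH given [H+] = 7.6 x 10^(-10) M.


pH = -log10([H+])
pH = -log10(7.6 x 10^(-10))
pH = 9.1192

9.1192


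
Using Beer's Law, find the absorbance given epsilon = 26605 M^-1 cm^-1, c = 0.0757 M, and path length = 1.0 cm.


A = epsilon * c * l
A = 26605 * 0.0757 * 1.0
A = 2013.9985

2013.9985


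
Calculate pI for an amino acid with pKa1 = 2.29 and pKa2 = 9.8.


pI = (pKa1 + pKa2) / 2
pI = (2.29 + 9.8) / 2
pI = 6.045

6.045


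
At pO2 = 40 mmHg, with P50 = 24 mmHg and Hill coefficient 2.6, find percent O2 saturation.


Y = pO2^n / (P50^n + pO2^n)
Y = 40^2.6 / (24^2.6 + 40^2.6)
Y = 79.05%

79.05%


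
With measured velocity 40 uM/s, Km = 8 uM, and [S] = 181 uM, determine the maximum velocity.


Vmax = v * (Km + [S]) / [S]
Vmax = 40 * (8 + 181) / 181
Vmax = 41.768 uM/s

41.768 uM/s


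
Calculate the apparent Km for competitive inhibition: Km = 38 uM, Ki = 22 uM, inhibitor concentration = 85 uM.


Km_app = Km * (1 + [I]/Ki)
Km_app = 38 * (1 + 85/22)
Km_app = 184.8182 uM

184.8182 uM


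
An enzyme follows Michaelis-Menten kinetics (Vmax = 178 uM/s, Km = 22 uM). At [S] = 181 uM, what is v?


v = Vmax * [S] / (Km + [S])
v = 178 * 181 / (22 + 181)
v = 158.7094 uM/s

158.7094 uM/s


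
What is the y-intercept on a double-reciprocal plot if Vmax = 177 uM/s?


y-intercept = 1/Vmax
= 1/177
= 0.0056 s/uM

0.0056 s/uM


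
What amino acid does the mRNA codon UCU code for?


Standard genetic code lookup.
Codon UCU -> Ser

Ser


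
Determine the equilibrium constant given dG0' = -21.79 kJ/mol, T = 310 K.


Keq = exp(-dG0 * 1000 / (R * T))
Keq = exp(-(-21.79) * 1000 / (8.314 * 310))
Keq = 4695.9374

4695.9374


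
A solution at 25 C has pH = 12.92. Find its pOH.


pOH = 14 - pH
pOH = 14 - 12.92
pOH = 1.08

1.08


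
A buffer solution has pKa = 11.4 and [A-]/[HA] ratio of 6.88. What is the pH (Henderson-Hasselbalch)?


pH = pKa + log10([A-]/[HA])
pH = 11.4 + log10(6.88)
pH = 12.2376

12.2376


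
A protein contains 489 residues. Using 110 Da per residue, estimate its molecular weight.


MW = n_residues * 110 Da
MW = 489 * 110
MW = 53790 Da

53790 Da


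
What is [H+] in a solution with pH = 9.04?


[H+] = 10^(-pH)
[H+] = 10^(-9.04)
[H+] = 9.120e-10 M

9.120e-10 M


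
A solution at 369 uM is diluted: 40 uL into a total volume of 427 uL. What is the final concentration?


C2 = C1 * V1 / V2
C2 = 369 * 40 / 427
C2 = 34.5667 uM

34.5667 uM


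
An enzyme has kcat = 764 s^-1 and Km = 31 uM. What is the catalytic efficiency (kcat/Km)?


Catalytic efficiency = kcat / Km
= 764 / 31
= 24.6452 uM^-1*s^-1

24.6452 uM^-1*s^-1


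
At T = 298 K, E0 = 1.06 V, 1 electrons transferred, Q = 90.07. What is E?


E = E0 - (RT/nF) * ln(Q)
E = 1.06 - (8.314 * 298 / (1 * 96485)) * ln(90.07)
E = 0.9444 V

0.9444 V


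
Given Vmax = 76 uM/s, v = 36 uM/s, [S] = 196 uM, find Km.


Km = [S] * (Vmax - v) / v
Km = 196 * (76 - 36) / 36
Km = 217.7778 uM

217.7778 uM


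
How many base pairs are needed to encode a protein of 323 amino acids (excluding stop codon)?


Each amino acid = 1 codon = 3 bp
bp = 323 * 3 = 969 bp

969 bp


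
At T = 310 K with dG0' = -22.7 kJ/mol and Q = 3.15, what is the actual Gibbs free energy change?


dG = dG0' + RT * ln(Q) / 1000
dG = -22.7 + 8.314 * 310 * ln(3.15) / 1000
dG = -19.7428 kJ/mol

-19.7428 kJ/mol


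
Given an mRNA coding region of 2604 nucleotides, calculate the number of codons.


codons = nucleotides / 3
codons = 2604 / 3 = 868

868


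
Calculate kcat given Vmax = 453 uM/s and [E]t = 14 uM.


kcat = Vmax / [E]t
kcat = 453 / 14
kcat = 32.3571 s^-1

32.3571 s^-1


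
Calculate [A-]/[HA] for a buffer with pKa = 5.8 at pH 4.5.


[A-]/[HA] = 10^(pH - pKa)
= 10^(4.5 - 5.8)
= 0.0501

0.0501


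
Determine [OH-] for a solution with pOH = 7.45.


[OH-] = 10^(-pOH)
[OH-] = 10^(-7.45)
[OH-] = 3.548e-08 M

3.548e-08 M


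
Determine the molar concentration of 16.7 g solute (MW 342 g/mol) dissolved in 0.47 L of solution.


C = (mass / MW) / volume
C = (16.7 / 342) / 0.47
C = 0.1039 M

0.1039 M


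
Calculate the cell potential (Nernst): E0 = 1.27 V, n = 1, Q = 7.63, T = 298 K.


E = E0 - (RT/nF) * ln(Q)
E = 1.27 - (8.314 * 298 / (1 * 96485)) * ln(7.63)
E = 1.2178 V

1.2178 V


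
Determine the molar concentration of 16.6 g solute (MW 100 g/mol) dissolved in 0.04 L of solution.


C = (mass / MW) / volume
C = (16.6 / 100) / 0.04
C = 4.15 M

4.15 M


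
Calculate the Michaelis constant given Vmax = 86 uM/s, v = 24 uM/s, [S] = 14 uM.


Km = [S] * (Vmax - v) / v
Km = 14 * (86 - 24) / 24
Km = 36.1667 uM

36.1667 uM


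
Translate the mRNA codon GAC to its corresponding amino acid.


Standard genetic code lookup.
Codon GAC -> Asp

Asp


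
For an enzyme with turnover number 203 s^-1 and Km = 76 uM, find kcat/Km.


Catalytic efficiency = kcat / Km
= 203 / 76
= 2.6711 uM^-1*s^-1

2.6711 uM^-1*s^-1


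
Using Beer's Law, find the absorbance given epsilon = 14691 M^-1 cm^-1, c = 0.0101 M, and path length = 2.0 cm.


A = epsilon * c * l
A = 14691 * 0.0101 * 2.0
A = 296.7582

296.7582


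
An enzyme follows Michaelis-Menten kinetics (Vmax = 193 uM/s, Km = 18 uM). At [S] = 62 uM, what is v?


v = Vmax * [S] / (Km + [S])
v = 193 * 62 / (18 + 62)
v = 149.575 uM/s

149.575 uM/s


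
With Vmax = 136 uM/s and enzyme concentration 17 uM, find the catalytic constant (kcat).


kcat = Vmax / [E]t
kcat = 136 / 17
kcat = 8.0 s^-1

8.0 s^-1
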